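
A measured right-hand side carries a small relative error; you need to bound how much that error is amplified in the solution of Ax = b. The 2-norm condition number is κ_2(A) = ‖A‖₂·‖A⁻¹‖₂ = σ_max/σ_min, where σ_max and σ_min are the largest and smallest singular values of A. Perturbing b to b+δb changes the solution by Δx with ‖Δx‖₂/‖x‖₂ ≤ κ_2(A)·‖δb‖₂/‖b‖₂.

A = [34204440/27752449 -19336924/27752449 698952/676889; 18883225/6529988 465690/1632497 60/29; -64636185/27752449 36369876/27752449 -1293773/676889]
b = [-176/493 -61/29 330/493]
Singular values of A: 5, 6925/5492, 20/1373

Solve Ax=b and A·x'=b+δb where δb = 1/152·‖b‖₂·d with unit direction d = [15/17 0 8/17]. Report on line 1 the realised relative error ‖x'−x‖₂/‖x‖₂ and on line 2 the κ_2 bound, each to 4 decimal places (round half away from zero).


σ_max = 5, σ_min = 20/1373
κ_2(A) = 5 / (20/1373) = 343.2500
bound on ‖Δx‖/‖x‖: κ·ε = 343.2500·1/152 = 2.2582
solve Ax = b  →  x = [-0.4863 -0.7035 -0.2400]
‖b‖₂ = 2.2361 and ‖x‖₂ = 0.8882
re-solving with b+δb shifts x by Δx of norm 1.0099
dividing the unrounded norms, ‖Δx‖/‖x‖ = 1.1370
so the bound overstates the realised error by a factor of ≈ 1.9861 (computed from the unrounded values)

1.1370
2.2582


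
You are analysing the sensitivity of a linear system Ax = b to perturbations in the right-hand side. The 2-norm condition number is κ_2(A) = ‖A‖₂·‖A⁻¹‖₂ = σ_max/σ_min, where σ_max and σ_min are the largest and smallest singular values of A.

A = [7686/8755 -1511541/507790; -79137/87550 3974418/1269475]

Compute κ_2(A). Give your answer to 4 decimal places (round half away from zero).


M = AᵀA = [12170124369/7665002500 -10430450352/1916250625; -10430450352/1916250625 143047441881/7665002500]. tr(M)=124174053/6132002, det(M)=164025/49056016
char-poly roots: 81/4 and 2025/12264004
σ_max=√(81/4)=(9/2), σ_min=√(2025/12264004)=(45/3502) → κ = 350.2000

350.2000


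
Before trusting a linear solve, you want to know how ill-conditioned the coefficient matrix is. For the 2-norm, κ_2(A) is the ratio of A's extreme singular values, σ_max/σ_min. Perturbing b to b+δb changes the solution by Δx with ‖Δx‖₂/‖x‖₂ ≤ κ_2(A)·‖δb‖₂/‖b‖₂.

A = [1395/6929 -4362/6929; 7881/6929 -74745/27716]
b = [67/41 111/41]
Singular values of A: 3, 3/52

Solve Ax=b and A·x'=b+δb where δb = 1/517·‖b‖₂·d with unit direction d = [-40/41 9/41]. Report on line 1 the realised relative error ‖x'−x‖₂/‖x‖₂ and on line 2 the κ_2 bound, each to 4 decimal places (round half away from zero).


from the listed singular values, σ₁ = 3, σ_n = 3/52
κ_2(A) = 3 / (3/52) = 52.0000
perturbation bound = 52.0000·1/517 = 0.1006
solve Ax = b  →  x = [-15.6154 -7.5897]
‖b‖₂ = 3.1623 and ‖x‖₂ = 17.3622
with δb = [-0.0060 0.0013], A·Δx = δb → ‖Δx‖ = 0.1060
relative error = 0.0061
tightness: 0.0061 against a bound of 0.1006 (unrounded ratio ≈ 0.0607)

0.0061
0.1006


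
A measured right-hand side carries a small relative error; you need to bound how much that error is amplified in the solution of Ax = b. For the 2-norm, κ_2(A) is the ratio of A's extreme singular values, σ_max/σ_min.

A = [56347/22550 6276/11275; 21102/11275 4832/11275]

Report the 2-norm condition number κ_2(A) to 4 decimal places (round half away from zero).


AᵀA = [198246481/20340100 2230254/1017005; 2230254/1017005 2509456/5085025]; tr = 24781/2420, det = 64/75625
eigenvalues of AᵀA: λ = (tr ± √(tr²−4·det))/2 = 256/25, 1/12100
κ_2(A) = √(λ_max/λ_min) = √((256/25) / (1/12100)) = 352.0000

352.0000


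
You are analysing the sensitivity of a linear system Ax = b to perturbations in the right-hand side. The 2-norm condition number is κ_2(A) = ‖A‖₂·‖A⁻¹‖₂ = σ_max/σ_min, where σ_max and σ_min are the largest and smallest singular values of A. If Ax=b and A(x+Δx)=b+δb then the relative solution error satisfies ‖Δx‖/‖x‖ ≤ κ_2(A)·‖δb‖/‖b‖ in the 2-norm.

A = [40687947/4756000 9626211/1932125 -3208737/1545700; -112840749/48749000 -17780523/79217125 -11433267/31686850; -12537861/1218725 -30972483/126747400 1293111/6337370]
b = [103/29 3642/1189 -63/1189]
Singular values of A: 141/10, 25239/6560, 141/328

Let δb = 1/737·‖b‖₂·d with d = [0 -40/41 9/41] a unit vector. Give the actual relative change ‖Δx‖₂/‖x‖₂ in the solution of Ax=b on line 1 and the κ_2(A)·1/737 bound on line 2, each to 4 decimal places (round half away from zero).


largest singular value 141/10, smallest 141/328
condition number: (141/10) ÷ (141/328) = 32.8000
κ_2(A)·‖δb‖/‖b‖ = 0.0445
solve Ax = b  →  x = [-0.0822 -1.9565 -6.7451]
‖b‖ = 4.6904, ‖x‖ = 7.0236
re-solving with b+δb shifts x by Δx of norm 0.0148
relative error = 0.0021
so the bound overstates the realised error by a factor of ≈ 21.1138 (computed from the unrounded values)

0.0021
0.0445


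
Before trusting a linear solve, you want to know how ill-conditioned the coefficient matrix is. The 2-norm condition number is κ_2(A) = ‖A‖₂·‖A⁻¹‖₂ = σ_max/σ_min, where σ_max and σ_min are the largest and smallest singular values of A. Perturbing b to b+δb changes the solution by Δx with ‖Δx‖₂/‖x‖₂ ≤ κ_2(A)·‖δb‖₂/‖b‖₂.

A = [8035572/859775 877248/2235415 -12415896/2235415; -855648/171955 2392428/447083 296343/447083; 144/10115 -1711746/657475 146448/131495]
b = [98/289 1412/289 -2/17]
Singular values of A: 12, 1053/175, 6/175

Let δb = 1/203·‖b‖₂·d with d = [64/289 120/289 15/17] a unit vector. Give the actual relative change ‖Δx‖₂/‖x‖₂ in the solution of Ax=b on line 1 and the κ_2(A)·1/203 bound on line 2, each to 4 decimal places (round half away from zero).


σ_max = 12, σ_min = 6/175
κ_2(A) = 12 / (6/175) = 350.0000
bound on ‖Δx‖/‖x‖: κ·ε = 350.0000·1/203 = 1.7241
solve Ax = b  →  x = [27.3039 20.4402 47.3280]
2-norm of b is 4.8990; of x, 58.3374
Δx = A⁻¹·δb where δb = 1/203·4.8990·d; ‖Δx‖ = 0.7039
relative error = 0.0121
so the bound overstates the realised error by a factor of ≈ 142.8968 (computed from the unrounded values)

0.0121
1.7241


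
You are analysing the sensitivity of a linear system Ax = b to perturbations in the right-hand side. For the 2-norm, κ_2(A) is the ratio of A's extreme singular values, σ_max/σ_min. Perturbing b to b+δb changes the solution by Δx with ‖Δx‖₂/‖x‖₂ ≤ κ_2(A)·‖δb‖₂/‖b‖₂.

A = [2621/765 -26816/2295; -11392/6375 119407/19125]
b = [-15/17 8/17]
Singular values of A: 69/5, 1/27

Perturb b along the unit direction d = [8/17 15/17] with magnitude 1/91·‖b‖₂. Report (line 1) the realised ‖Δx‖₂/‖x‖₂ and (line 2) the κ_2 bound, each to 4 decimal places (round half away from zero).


4.0945
4.0945

largest singular value 69/5, smallest 1/27
condition number: (69/5) ÷ (1/27) = 372.6000
bound on ‖Δx‖/‖x‖: κ·ε = 372.6000·1/91 = 4.0945
solve Ax = b  →  x = [-0.0203 0.0696]
2-norm of b is 1.0000; of x, 0.0725
with δb = [0.0052 0.0097], A·Δx = δb → ‖Δx‖ = 0.2967
relative error = 4.0945
realised/bound = 1 exactly: the bound is attained for this b and d


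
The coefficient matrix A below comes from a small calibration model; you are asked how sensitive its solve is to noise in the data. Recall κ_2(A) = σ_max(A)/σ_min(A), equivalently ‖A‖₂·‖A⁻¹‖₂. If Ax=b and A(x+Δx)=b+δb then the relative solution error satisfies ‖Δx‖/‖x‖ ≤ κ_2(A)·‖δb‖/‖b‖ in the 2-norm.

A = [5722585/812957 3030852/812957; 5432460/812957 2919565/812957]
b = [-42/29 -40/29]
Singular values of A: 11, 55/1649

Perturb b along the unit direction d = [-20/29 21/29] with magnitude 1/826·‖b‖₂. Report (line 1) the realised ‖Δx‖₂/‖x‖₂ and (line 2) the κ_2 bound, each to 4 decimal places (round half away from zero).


from the listed singular values, σ₁ = 11, σ_n = 55/1649
κ = σ_max/σ_min = 11/(55/1649) = 329.8000
κ_2(A)·‖δb‖/‖b‖ = 0.3993
solve Ax = b  →  x = [-0.1604 -0.0856]
2-norm of b is 2.0000; of x, 0.1818
with δb = [-0.0017 0.0018], A·Δx = δb → ‖Δx‖ = 0.0726
relative error = 0.3993
realised/bound = 1 exactly: the bound is attained for this b and d

0.3993
0.3993


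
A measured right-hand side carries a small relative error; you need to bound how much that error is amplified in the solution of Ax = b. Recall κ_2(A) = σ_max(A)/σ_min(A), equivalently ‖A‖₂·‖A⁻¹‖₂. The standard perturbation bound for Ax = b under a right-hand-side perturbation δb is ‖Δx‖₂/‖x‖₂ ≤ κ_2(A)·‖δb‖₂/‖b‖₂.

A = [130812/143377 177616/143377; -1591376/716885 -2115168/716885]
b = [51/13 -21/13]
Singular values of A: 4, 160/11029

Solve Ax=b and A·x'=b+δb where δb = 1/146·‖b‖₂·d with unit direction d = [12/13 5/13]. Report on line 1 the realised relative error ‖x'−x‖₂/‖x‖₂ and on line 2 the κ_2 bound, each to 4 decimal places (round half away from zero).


from the listed singular values, σ₁ = 4, σ_n = 160/11029
κ_2(A) = 4 / (160/11029) = 275.7250
perturbation bound = 275.7250·1/146 = 1.8885
solve Ax = b  →  x = [-164.9850 124.6763]
2-norm of b is 4.2426; of x, 206.7951
with δb = [0.0268 0.0112], A·Δx = δb → ‖Δx‖ = 2.0031
realised ‖Δx‖/‖x‖ = 0.0097
realised/bound (from unrounded values) ≈ 0.0051

0.0097
1.8885


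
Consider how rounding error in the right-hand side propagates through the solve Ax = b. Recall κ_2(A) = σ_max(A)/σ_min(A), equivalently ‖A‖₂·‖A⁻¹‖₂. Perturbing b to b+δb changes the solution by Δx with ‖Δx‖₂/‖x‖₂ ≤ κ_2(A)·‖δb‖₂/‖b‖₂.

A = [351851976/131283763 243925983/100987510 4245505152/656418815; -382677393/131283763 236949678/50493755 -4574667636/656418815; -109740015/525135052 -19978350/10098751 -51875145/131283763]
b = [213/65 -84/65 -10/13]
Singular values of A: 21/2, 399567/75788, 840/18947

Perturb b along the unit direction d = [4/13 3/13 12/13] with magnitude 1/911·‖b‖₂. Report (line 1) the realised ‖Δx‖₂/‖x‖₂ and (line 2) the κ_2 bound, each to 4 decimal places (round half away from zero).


largest singular value 21/2, smallest 840/18947
κ = σ_max/σ_min = (21/2)/(840/18947) = 236.8375
perturbation bound = 236.8375·1/911 = 0.2600
solve Ax = b  →  x = [0.1392 0.3074 0.3342]
‖b‖ = 3.6056, ‖x‖ = 0.4749
with δb = [0.0012 0.0009 0.0037], A·Δx = δb → ‖Δx‖ = 0.0893
relative error = 0.1880
tightness: 0.1880 against a bound of 0.2600 (unrounded ratio ≈ 0.7231)

0.1880
0.2600


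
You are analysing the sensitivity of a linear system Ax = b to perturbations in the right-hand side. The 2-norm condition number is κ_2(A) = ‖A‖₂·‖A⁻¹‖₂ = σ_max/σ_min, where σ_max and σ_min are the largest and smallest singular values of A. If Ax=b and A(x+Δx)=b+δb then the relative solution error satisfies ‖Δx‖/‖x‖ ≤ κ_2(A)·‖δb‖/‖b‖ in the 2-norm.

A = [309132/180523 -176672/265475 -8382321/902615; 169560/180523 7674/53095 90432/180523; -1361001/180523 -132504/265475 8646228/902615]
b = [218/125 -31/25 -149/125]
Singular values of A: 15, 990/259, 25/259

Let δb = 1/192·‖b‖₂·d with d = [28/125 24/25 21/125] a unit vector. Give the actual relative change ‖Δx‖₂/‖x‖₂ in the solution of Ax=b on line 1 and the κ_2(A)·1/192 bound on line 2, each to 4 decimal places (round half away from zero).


0.0128
0.8094

from the listed singular values, σ₁ = 15, σ_n = 25/259
condition number: 15 ÷ (25/259) = 155.4000
worst-case relative error ≤ 155.4000 × 1/192 = 0.8094
solve Ax = b  →  x = [-2.1691 10.0499 -1.3079]
2-norm of b is 2.4495; of x, 10.3642
δb = ε·‖b‖·d = [0.0029 0.0122 0.0021]; solving A·Δx = δb gives ‖Δx‖ = 0.1322
relative error = 0.0128
realised/bound (from unrounded values) ≈ 0.0158


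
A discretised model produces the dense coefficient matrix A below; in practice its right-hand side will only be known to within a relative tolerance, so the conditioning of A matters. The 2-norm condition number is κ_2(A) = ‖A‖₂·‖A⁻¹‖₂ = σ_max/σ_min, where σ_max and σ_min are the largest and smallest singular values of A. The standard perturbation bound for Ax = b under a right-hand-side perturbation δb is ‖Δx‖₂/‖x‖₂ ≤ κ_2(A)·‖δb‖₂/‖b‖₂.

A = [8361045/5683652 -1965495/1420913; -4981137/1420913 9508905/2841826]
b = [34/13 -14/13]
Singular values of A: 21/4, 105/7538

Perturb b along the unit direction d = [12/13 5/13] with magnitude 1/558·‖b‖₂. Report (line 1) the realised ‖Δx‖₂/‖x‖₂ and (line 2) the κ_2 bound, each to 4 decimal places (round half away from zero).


0.0025
0.6754

largest singular value 21/4, smallest 105/7538
condition number: (21/4) ÷ (105/7538) = 376.9000
perturbation bound = 376.9000·1/558 = 0.6754
solve Ax = b  →  x = [99.2972 103.7097]
2-norm of b is 2.8284; of x, 143.5815
δb = ε·‖b‖·d = [0.0047 0.0019]; solving A·Δx = δb gives ‖Δx‖ = 0.3639
dividing the unrounded norms, ‖Δx‖/‖x‖ = 0.0025
realised/bound (from unrounded values) ≈ 0.0038


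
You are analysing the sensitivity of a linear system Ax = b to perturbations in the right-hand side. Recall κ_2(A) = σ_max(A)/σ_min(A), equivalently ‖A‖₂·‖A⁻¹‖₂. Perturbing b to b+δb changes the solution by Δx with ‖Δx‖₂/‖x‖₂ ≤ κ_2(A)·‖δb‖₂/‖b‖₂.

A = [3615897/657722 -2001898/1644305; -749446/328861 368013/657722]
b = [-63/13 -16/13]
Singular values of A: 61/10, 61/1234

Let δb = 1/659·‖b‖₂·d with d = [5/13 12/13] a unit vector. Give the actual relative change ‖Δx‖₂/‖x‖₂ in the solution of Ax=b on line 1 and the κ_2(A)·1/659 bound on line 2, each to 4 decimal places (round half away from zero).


0.0025
0.1873

from the listed singular values, σ₁ = 61/10, σ_n = 61/1234
condition number: (61/10) ÷ (61/1234) = 123.4000
perturbation bound = 123.4000·1/659 = 0.1873
solve Ax = b  →  x = [-13.9616 -59.0644]
2-norm of b is 5.0000; of x, 60.6921
with δb = [0.0029 0.0070], A·Δx = δb → ‖Δx‖ = 0.1535
relative error = 0.0025
tightness: 0.0025 against a bound of 0.1873 (unrounded ratio ≈ 0.0135)


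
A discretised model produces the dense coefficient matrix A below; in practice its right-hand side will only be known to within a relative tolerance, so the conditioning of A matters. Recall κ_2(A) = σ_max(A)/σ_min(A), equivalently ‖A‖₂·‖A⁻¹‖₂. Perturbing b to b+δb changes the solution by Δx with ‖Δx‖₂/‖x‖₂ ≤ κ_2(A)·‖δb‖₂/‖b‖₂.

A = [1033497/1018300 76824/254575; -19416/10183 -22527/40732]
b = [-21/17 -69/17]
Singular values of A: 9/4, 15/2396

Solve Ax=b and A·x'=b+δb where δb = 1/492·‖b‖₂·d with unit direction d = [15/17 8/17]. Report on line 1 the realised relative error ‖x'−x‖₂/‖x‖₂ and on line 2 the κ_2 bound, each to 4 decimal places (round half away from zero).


0.0029
0.7305

largest singular value 9/4, smallest 15/2396
condition number: (9/4) ÷ (15/2396) = 359.4000
worst-case relative error ≤ 359.4000 × 1/492 = 0.7305
solve Ax = b  →  x = [135.4560 -459.6587]
‖b‖ = 4.2426, ‖x‖ = 479.2019
δb = ε·‖b‖·d = [0.0076 0.0041]; solving A·Δx = δb gives ‖Δx‖ = 1.3774
dividing the unrounded norms, ‖Δx‖/‖x‖ = 0.0029
tightness: 0.0029 against a bound of 0.7305 (unrounded ratio ≈ 0.0039)


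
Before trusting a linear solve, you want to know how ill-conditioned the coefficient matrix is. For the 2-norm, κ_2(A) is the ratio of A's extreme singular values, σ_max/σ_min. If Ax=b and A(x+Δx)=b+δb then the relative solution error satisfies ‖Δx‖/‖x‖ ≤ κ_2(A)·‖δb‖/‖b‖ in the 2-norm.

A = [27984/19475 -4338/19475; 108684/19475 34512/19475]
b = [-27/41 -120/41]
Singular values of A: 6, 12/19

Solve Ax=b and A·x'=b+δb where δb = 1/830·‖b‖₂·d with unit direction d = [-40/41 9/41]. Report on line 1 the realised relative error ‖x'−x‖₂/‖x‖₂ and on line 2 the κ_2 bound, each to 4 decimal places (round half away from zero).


σ_max = 6, σ_min = 12/19
κ = σ_max/σ_min = 6/(12/19) = 9.5000
perturbation bound = 9.5000·1/830 = 0.0114
solve Ax = b  →  x = [-0.4800 -0.1400]
2-norm of b is 3.0000; of x, 0.5000
Δx = A⁻¹·δb where δb = 1/830·3.0000·d; ‖Δx‖ = 0.0057
dividing the unrounded norms, ‖Δx‖/‖x‖ = 0.0114
realised/bound = 1 exactly: the bound is attained for this b and d

0.0114
0.0114


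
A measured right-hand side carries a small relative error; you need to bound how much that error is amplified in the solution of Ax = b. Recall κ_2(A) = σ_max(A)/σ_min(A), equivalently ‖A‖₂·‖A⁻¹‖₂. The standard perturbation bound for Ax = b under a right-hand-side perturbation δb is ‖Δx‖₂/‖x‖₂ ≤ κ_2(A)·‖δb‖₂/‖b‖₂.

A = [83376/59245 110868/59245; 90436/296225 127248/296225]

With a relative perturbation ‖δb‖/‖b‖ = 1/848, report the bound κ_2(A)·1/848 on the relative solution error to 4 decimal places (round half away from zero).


0.2045

form AᵀA = [108249616/52200625 144319488/52200625; 144319488/52200625 192435984/52200625] with trace 12027424/2088025 and determinant 2304/2088025
λ_max, λ_min = (12027424/2088025 ± √144639684837376/4359848400625)/2 = 144/25, 16/83521
so κ_2 = √((144/25) / (16/83521)) = 173.4000
bound on ‖Δx‖/‖x‖: κ·ε = 173.4000·1/848 = 0.2045


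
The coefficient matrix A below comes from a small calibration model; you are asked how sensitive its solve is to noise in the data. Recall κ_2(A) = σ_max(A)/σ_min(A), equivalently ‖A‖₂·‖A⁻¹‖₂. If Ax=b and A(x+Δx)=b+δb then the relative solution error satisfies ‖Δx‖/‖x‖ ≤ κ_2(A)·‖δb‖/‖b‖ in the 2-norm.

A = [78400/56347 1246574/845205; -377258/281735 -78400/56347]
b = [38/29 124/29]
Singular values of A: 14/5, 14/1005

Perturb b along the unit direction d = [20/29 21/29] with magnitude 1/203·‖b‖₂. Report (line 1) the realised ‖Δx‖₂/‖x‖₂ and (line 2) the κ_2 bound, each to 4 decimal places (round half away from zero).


0.0055
0.9901

from the listed singular values, σ₁ = 14/5, σ_n = 14/1005
κ = σ_max/σ_min = (14/5)/(14/1005) = 201.0000
worst-case relative error ≤ 201.0000 × 1/203 = 0.9901
solve Ax = b  →  x = [-208.4236 197.5123]
‖b‖₂ = 4.4721 and ‖x‖₂ = 287.1437
δb = ε·‖b‖·d = [0.0152 0.0160]; solving A·Δx = δb gives ‖Δx‖ = 1.5815
relative error = 0.0055
realised/bound (from unrounded values) ≈ 0.0056


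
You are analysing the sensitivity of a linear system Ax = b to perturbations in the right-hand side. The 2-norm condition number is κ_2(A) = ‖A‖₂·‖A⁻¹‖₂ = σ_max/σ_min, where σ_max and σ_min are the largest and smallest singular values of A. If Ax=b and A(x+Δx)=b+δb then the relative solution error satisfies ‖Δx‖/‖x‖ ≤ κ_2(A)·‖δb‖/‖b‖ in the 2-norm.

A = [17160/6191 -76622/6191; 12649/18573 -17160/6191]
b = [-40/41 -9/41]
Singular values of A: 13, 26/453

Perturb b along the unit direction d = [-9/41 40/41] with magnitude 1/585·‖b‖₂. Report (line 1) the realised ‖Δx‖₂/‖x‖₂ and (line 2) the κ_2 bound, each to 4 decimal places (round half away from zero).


from the listed singular values, σ₁ = 13, σ_n = 26/453
κ = σ_max/σ_min = 13/(26/453) = 226.5000
perturbation bound = 226.5000·1/585 = 0.3872
solve Ax = b  →  x = [-0.0169 0.0750]
‖b‖ = 1.0000, ‖x‖ = 0.0769
re-solving with b+δb shifts x by Δx of norm 0.0298
dividing the unrounded norms, ‖Δx‖/‖x‖ = 0.3872
so the bound is sharp here: realised error equals the bound

0.3872
0.3872


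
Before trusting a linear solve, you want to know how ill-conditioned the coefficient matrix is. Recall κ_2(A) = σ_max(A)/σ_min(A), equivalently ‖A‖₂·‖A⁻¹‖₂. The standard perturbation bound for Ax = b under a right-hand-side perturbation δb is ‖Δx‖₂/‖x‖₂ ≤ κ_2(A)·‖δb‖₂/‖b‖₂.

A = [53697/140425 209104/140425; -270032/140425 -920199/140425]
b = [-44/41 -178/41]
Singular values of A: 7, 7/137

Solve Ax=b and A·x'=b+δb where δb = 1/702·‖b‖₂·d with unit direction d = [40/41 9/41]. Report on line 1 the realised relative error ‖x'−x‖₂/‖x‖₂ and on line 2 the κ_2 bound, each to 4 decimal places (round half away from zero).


0.0032
0.1952

largest singular value 7, smallest 7/137
κ_2(A) = 7 / (7/137) = 137.0000
perturbation bound = 137.0000·1/702 = 0.1952
solve Ax = b  →  x = [37.7371 -10.4114]
‖b‖ = 4.4721, ‖x‖ = 39.1470
re-solving with b+δb shifts x by Δx of norm 0.1247
relative error = 0.0032
realised/bound (from unrounded values) ≈ 0.0163


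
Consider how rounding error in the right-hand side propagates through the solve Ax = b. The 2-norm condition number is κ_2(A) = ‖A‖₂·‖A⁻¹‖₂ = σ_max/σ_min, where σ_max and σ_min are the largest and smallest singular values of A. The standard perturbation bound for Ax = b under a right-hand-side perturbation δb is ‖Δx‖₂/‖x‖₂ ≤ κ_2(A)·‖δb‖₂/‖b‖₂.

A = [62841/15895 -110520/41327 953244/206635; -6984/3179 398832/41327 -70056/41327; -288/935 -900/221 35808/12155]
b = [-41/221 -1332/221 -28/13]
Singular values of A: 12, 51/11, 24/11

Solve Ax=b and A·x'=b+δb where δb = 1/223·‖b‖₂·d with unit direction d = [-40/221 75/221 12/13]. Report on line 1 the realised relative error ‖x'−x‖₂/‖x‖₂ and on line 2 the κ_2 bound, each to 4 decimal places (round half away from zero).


0.0067
0.0247

from the listed singular values, σ₁ = 12, σ_n = 24/11
κ_2(A) = 12 / (24/11) = 5.5000
bound on ‖Δx‖/‖x‖: κ·ε = 5.5000·1/223 = 0.0247
solve Ax = b  →  x = [1.2182 -0.5986 -1.4313]
‖b‖₂ = 6.4031 and ‖x‖₂ = 1.9725
Δx = A⁻¹·δb where δb = 1/223·6.4031·d; ‖Δx‖ = 0.0132
dividing the unrounded norms, ‖Δx‖/‖x‖ = 0.0067
so the bound overstates the realised error by a factor of ≈ 3.6967 (computed from the unrounded values)


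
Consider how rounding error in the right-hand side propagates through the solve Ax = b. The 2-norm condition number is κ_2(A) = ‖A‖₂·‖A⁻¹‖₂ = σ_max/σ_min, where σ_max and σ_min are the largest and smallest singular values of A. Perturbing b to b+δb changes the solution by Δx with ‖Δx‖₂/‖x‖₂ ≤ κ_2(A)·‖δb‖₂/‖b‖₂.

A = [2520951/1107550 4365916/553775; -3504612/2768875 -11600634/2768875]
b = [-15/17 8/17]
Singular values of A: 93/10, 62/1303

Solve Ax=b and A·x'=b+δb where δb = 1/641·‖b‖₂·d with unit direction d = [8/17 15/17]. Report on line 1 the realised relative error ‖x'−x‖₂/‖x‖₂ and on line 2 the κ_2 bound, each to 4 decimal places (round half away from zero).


0.3049
0.3049

σ_max = 93/10, σ_min = 62/1303
κ_2(A) = (93/10) / (62/1303) = 195.4500
bound on ‖Δx‖/‖x‖: κ·ε = 195.4500·1/641 = 0.3049
solve Ax = b  →  x = [-0.0301 -0.1032]
2-norm of b is 1.0000; of x, 0.1075
re-solving with b+δb shifts x by Δx of norm 0.0328
relative error = 0.3049
realised/bound = 1 exactly: the bound is attained for this b and d


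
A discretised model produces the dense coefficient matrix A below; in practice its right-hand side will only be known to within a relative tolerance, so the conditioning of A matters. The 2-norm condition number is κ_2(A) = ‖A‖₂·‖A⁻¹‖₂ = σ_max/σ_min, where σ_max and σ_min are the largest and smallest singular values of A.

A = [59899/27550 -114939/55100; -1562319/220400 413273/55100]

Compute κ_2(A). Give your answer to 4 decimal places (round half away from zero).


76.0000

form AᵀA = [4272745009/77721856 -1121187375/19430464; -1121187375/19430464 147204437/2428808] with trace 10681673/92416 and determinant 3418801/1478656
solving λ² − 10681673/92416·λ + 3418801/1478656 = 0 gives λ = 1849/16, 1849/92416
κ_2(A) = √(λ_max/λ_min) = √((1849/16) / (1849/92416)) = 76.0000


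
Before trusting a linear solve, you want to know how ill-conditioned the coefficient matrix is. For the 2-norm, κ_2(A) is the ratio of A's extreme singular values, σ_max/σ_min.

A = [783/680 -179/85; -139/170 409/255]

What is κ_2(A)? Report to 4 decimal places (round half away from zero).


72.0000

AᵀA = [36889/18496 -25915/6936; -25915/6936 18226/2601]; tr = 5185/576, det = 1/64
solving λ² − 5185/576·λ + 1/64 = 0 gives λ = 9, 1/576
κ_2(A) = √(λ_max/λ_min) = √(9 / (1/576)) = 72.0000


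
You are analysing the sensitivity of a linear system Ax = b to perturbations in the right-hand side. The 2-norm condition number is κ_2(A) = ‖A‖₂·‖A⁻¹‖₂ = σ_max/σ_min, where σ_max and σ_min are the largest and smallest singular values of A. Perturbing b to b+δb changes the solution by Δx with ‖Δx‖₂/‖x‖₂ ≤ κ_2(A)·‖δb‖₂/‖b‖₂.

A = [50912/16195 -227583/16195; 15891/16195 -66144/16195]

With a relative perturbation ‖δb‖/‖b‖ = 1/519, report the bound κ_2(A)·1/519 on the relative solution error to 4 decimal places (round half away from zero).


form AᵀA = [113782225/10491121 -505512000/10491121; -505512000/10491121 2246762025/10491121] with trace 1404250/6241 and determinant 5625/6241
eigenvalues of AᵀA: λ = (tr ± √(tr²−4·det))/2 = 225, 25/6241
κ_2(A) = √(λ_max/λ_min) = √(225 / (25/6241)) = 237.0000
bound on ‖Δx‖/‖x‖: κ·ε = 237.0000·1/519 = 0.4566

0.4566


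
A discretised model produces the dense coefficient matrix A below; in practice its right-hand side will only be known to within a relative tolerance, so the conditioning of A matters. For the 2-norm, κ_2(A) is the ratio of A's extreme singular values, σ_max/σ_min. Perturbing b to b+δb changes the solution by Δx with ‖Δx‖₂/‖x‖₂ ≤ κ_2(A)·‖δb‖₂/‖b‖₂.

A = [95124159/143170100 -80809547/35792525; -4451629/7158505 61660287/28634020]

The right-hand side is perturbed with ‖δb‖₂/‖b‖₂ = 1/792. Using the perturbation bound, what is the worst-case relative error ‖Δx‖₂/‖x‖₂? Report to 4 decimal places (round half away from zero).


0.4987

form AᵀA = [20184787071241/24372981610000 -4324957860132/1523311350625; -4324957860132/1523311350625 237256481575009/24372981610000] with trace 205953014917/19498385288 and determinant 446265625/623948329216
λ_max, λ_min = (205953014917/19498385288 ± √2650972291938430906329/23761689302455927684)/2 = 169/16, 2640625/38996770576
κ = σ_max/σ_min = (13/4)/(1625/197476) = 394.9520
κ_2(A)·‖δb‖/‖b‖ = 0.4987


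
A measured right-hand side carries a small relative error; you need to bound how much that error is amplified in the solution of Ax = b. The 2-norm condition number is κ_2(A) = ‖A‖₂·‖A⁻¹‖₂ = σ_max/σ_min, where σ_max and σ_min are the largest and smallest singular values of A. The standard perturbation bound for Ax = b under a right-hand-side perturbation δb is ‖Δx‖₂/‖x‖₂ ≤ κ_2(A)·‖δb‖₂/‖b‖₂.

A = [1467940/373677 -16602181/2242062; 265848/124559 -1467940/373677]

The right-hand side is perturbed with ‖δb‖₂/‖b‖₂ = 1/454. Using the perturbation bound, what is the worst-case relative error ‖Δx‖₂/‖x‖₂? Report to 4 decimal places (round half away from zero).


0.5340

form AᵀA = [9657177424/483164361 -54317449850/1449493083; -54317449850/1449493083 1222169329849/17393916996] with trace 5431929817/60186564 and determinant 2085136/15046641
solving λ² − 5431929817/60186564·λ + 2085136/15046641 = 0 gives λ = 361/4, 23104/15046641
κ_2(A) = √(λ_max/λ_min) = √((361/4) / (23104/15046641)) = 242.4375
worst-case relative error ≤ 242.4375 × 1/454 = 0.5340


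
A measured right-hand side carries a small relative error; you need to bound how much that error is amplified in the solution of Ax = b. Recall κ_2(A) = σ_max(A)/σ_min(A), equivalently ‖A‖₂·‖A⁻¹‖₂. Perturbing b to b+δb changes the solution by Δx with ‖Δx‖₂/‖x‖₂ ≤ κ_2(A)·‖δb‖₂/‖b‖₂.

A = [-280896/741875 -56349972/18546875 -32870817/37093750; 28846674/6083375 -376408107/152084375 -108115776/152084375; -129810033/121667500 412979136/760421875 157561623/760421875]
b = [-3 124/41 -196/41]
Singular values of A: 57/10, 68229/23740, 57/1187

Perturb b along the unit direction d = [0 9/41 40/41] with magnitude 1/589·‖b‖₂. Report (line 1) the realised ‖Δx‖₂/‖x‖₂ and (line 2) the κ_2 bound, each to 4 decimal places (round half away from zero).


σ_max = 57/10, σ_min = 57/1187
κ = σ_max/σ_min = (57/10)/(57/1187) = 118.7000
bound on ‖Δx‖/‖x‖: κ·ε = 118.7000·1/589 = 0.2015
solve Ax = b  →  x = [1.2561 24.0892 -79.7430]
‖b‖₂ = 6.4031 and ‖x‖₂ = 83.3115
re-solving with b+δb shifts x by Δx of norm 0.2264
realised ‖Δx‖/‖x‖ = 0.0027
realised/bound (from unrounded values) ≈ 0.0135

0.0027
0.2015


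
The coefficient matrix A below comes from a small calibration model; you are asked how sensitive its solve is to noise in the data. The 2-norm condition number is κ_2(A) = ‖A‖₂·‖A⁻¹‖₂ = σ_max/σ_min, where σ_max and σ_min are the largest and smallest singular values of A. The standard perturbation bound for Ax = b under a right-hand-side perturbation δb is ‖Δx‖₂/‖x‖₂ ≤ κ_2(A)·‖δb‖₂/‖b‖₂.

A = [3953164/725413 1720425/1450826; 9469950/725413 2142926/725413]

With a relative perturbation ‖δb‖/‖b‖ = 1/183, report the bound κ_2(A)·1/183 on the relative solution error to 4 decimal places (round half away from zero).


form AᵀA = [623121056884/3113751601 140200965450/3113751601; 140200965450/3113751601 126203488441/12455006404] with trace 1557815417/7409284 and determinant 707281/1852321
char-poly roots: 841/4 and 3364/1852321
σ_max=√(841/4)=(29/2), σ_min=√(3364/1852321)=(58/1361) → κ = 340.2500
bound on ‖Δx‖/‖x‖: κ·ε = 340.2500·1/183 = 1.8593

1.8593


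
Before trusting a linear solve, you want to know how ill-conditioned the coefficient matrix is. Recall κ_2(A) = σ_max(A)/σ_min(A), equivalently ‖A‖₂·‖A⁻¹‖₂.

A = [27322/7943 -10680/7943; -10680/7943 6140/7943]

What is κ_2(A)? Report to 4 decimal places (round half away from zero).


18.8000

AᵀA = [5092036/373321 -2114640/373321; -2114640/373321 898000/373321]; tr = 35444/2209, det = 1600/2209
λ_max, λ_min = (35444/2209 ± √1242139536/4879681)/2 = 16, 100/2209
so κ_2 = √(16 / (100/2209)) = 18.8000


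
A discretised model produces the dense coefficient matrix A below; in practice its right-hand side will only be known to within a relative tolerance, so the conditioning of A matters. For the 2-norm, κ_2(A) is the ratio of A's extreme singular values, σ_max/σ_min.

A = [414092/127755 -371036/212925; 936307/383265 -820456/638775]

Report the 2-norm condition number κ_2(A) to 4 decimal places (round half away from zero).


225.4500

AᵀA = [96796818337/5875682409 -86039441992/9792804015; -86039441992/9792804015 76486298704/16321340025]; tr = 10755353449/508277025, det = 4477456/508277025
eigenvalues of AᵀA: λ = (tr ± √(tr²−4·det))/2 = 529/25, 8464/20331081
σ_max=√(529/25)=(23/5), σ_min=√(8464/20331081)=(92/4509) → κ = 225.4500


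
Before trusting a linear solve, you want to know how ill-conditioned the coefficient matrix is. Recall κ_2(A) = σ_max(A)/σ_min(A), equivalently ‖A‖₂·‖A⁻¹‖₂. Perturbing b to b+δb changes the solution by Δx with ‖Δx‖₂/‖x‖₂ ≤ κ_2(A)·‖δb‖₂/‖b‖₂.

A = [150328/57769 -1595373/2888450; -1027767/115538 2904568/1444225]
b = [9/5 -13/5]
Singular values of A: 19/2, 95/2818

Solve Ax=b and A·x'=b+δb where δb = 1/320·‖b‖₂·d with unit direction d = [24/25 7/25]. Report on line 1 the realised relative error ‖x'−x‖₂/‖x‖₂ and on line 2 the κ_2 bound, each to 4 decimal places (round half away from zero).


σ_max = 19/2, σ_min = 95/2818
condition number: (19/2) ÷ (95/2818) = 281.8000
perturbation bound = 281.8000·1/320 = 0.8806
solve Ax = b  →  x = [6.8195 28.8703]
2-norm of b is 3.1623; of x, 29.6648
δb = ε·‖b‖·d = [0.0095 0.0028]; solving A·Δx = δb gives ‖Δx‖ = 0.2931
dividing the unrounded norms, ‖Δx‖/‖x‖ = 0.0099
so the bound overstates the realised error by a factor of ≈ 89.1180 (computed from the unrounded values)

0.0099
0.8806


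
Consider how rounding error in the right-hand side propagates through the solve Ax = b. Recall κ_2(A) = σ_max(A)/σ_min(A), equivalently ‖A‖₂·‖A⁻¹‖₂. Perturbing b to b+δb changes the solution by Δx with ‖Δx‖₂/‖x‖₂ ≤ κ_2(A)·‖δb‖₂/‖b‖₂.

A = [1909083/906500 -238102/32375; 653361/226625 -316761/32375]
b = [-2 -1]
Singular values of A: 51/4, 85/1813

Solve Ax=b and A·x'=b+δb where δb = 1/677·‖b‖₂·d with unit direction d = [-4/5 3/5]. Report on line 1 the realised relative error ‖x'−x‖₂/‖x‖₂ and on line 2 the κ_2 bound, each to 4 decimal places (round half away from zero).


σ_max = 51/4, σ_min = 85/1813
κ_2(A) = (51/4) / (85/1813) = 271.9500
worst-case relative error ≤ 271.9500 × 1/677 = 0.4017
solve Ax = b  →  x = [20.4323 6.1228]
2-norm of b is 2.2361; of x, 21.3300
δb = ε·‖b‖·d = [-0.0026 0.0020]; solving A·Δx = δb gives ‖Δx‖ = 0.0704
relative error = 0.0033
realised/bound (from unrounded values) ≈ 0.0082

0.0033
0.4017


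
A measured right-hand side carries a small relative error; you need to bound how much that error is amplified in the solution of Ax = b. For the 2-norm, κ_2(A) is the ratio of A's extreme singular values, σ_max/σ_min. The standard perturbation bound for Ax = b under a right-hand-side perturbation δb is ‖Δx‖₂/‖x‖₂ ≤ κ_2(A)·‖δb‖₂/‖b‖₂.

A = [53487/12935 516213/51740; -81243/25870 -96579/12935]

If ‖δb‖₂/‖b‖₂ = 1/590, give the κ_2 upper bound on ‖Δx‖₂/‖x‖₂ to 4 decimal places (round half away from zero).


form AᵀA = [721754469/26770276 1732136805/26770276; 1732136805/26770276 16628636529/107081104] with trace 115477245/633616 and determinant 531441/2534464
char-poly roots: 729/4 and 729/633616
σ_max=√(729/4)=(27/2), σ_min=√(729/633616)=(27/796) → κ = 398.0000
perturbation bound = 398.0000·1/590 = 0.6746

0.6746


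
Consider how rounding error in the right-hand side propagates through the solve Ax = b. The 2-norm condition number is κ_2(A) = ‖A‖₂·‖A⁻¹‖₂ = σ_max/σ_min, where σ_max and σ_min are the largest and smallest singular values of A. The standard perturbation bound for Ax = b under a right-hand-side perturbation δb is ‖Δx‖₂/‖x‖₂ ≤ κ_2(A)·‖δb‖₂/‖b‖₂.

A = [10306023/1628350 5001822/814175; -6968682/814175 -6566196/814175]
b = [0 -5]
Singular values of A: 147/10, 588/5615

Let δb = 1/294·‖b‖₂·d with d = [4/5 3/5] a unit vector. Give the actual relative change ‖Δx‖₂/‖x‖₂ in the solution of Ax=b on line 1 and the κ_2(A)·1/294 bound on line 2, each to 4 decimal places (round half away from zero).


largest singular value 147/10, smallest 588/5615
condition number: (147/10) ÷ (588/5615) = 140.3750
worst-case relative error ≤ 140.3750 × 1/294 = 0.4775
solve Ax = b  →  x = [19.9543 -20.5574]
2-norm of b is 5.0000; of x, 28.6493
δb = ε·‖b‖·d = [0.0136 0.0102]; solving A·Δx = δb gives ‖Δx‖ = 0.1624
dividing the unrounded norms, ‖Δx‖/‖x‖ = 0.0057
so the bound overstates the realised error by a factor of ≈ 84.2288 (computed from the unrounded values)

0.0057
0.4775


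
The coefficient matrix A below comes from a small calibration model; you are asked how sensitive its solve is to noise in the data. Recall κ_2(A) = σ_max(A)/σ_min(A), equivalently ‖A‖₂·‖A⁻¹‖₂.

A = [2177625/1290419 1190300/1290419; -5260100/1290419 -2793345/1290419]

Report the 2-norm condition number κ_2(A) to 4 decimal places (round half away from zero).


233.5600

form AᵀA = [11281135625/579596657 6016464000/579596657; 6016464000/579596657 3209046425/579596657] with trace 852363650/34093921 and determinant 390625/34093921
char-poly roots: 25 and 15625/34093921
σ_max=√25=5, σ_min=√(15625/34093921)=(125/5839) → κ = 233.5600


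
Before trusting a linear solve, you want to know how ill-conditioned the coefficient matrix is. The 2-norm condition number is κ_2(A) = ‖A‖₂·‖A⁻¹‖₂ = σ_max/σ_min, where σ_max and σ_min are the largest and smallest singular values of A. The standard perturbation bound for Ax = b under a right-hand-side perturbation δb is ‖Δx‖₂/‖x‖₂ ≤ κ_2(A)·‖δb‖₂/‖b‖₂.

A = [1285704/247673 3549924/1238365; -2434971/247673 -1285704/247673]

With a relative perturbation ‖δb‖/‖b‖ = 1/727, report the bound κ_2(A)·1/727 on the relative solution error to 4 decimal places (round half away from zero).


0.1768

AᵀA = [26235704313/212255761 69956440344/1061278805; 69956440344/1061278805 186601487184/5306394025]; tr = 2915204481/18361225, det = 28005264/18361225
eigenvalues of AᵀA: λ = (tr ± √(tr²−4·det))/2 = 3969/25, 7056/734449
so κ_2 = √((3969/25) / (7056/734449)) = 128.5500
κ_2(A)·‖δb‖/‖b‖ = 0.1768


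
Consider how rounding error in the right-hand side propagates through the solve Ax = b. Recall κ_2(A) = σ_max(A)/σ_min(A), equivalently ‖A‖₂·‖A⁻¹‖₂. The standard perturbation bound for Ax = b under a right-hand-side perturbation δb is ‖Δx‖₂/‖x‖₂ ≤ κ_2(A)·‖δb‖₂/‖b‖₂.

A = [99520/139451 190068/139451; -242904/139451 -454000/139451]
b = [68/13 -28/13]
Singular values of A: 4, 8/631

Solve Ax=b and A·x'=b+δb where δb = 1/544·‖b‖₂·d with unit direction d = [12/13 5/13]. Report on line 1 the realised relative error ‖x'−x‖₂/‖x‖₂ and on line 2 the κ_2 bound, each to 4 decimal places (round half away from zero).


0.0026
0.5800

largest singular value 4, smallest 8/631
κ = σ_max/σ_min = 4/(8/631) = 315.5000
κ_2(A)·‖δb‖/‖b‖ = 0.5800
solve Ax = b  →  x = [-277.9118 149.3529]
‖b‖ = 5.6569, ‖x‖ = 315.5016
re-solving with b+δb shifts x by Δx of norm 0.8202
dividing the unrounded norms, ‖Δx‖/‖x‖ = 0.0026
realised/bound (from unrounded values) ≈ 0.0045


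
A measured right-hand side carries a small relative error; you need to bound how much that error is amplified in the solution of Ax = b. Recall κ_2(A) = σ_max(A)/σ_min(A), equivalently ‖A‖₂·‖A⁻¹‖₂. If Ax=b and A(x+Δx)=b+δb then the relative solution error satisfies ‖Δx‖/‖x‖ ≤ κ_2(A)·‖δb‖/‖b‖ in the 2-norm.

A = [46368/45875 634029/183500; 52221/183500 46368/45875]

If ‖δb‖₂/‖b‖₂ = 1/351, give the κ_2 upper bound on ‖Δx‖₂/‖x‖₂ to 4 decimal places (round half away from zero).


AᵀA = [59403033/53875600 12728016/3367225; 12728016/3367225 698228217/53875600]; tr = 15152625/1077512, det = 50625/34480384
eigenvalues of AᵀA: λ = (tr ± √(tr²−4·det))/2 = 225/16, 225/2155024
κ = σ_max/σ_min = (15/4)/(15/1468) = 367.0000
worst-case relative error ≤ 367.0000 × 1/351 = 1.0456

1.0456


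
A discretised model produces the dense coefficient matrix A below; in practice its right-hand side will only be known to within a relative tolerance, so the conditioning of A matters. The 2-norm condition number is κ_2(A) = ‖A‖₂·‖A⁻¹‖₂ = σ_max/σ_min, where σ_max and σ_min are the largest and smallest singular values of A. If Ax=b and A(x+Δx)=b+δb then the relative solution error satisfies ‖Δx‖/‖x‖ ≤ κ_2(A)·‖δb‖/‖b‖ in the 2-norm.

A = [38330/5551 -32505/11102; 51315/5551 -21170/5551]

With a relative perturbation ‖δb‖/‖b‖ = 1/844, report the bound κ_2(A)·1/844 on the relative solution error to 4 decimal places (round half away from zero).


form AᵀA = [315570625/2370277 -131484375/2370277; -131484375/2370277 219173125/9481108] with trace 113958125/729316 and determinant 390625/729316
solving λ² − 113958125/729316·λ + 390625/729316 = 0 gives λ = 625/4, 625/182329
σ_max=√(625/4)=(25/2), σ_min=√(625/182329)=(25/427) → κ = 213.5000
bound on ‖Δx‖/‖x‖: κ·ε = 213.5000·1/844 = 0.2530

0.2530
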